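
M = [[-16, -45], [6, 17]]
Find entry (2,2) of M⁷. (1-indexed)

773

tr M = 1 and det M = -2, so the characteristic polynomial is λ² − (1)λ + (-2) with roots 2 and -1.
Eigenvectors give P = [[-5, -3], [2, 1]] with P⁻¹ = [[1, 3], [-2, -5]], and M = P·diag(2, -1)·P⁻¹.
Then M⁷ = P·diag(128, -1)·P⁻¹ = [[-640, 3], [256, -1]] · [[1, 3], [-2, -5]] = [[-646, -1935], [258, 773]].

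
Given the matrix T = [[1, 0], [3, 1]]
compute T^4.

T = I + N where N = [[0, 0], [3, 0]] is strictly lower-triangular, so N^2 = 0.
(I + N)^4 = I + 4·N = [[1, 0], [12, 1]].

[[1, 0], [12, 1]]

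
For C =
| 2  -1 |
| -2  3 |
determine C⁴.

C² = [[6, -5], [-10, 11]]
C³ = [[22, -21], [-42, 43]]
C⁴ = [[86, -85], [-170, 171]]

[[86, -85], [-170, 171]]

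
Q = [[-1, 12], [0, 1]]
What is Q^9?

[[-1, 12], [0, 1]]

Q² = I (check: tr Q = 0 and det Q = -1), so Q^9 = Q since 9 is odd.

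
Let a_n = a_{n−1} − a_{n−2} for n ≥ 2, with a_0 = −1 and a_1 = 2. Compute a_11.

With companion matrix C = [[1, −1], [1, 0]], [a_n, a_{n−1}]ᵀ = C·[a_{n−1}, a_{n−2}]ᵀ, so [a_11, a_10]ᵀ = C^10·[a_1, a_0]ᵀ.
C^10 = [[−1, 1], [−1, 0]], giving [a_11, a_10]ᵀ = [[−3], [−2]].

−3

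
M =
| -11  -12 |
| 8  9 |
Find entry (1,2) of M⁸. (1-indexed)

19680

tr M = -2 and det M = -3, so the characteristic polynomial is λ² − (-2)λ + (-3) with roots 1 and -3.
Eigenvectors give P = [[1, -3], [-1, 2]] with P⁻¹ = [[-2, -3], [-1, -1]], and M = P·diag(1, -3)·P⁻¹.
Then M⁸ = P·diag(1, 6561)·P⁻¹ = [[1, -19683], [-1, 13122]] · [[-2, -3], [-1, -1]] = [[19681, 19680], [-13120, -13119]].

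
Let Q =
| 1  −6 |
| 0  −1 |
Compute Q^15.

[[1, −6], [0, −1]]

Q² = I (check: tr Q = 0 and det Q = −1), so Q^15 = Q since 15 is odd.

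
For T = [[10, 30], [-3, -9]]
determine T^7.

T² = T (a projection; rank 1, trace 1), so T^7 = T.

[[10, 30], [-3, -9]]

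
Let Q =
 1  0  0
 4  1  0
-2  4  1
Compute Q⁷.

[[1, 0, 0], [28, 1, 0], [322, 28, 1]]

Q = I + N where N = [[0, 0, 0], [4, 0, 0], [-2, 4, 0]] is strictly lower-triangular, so N³ = 0.
(I + N)⁷ = I + 7·N + 21·N² = [[1, 0, 0], [28, 1, 0], [322, 28, 1]].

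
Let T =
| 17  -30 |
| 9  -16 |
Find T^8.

tr T = 1 and det T = -2, so the characteristic polynomial is λ² − (1)λ + (-2) with roots -1 and 2.
Eigenvectors give P = [[-5, 2], [-3, 1]] with P⁻¹ = [[1, -2], [3, -5]], and T = P·diag(-1, 2)·P⁻¹.
Then T^8 = P·diag(1, 256)·P⁻¹ = [[-5, 512], [-3, 256]] · [[1, -2], [3, -5]] = [[1531, -2550], [765, -1274]].

[[1531, -2550], [765, -1274]]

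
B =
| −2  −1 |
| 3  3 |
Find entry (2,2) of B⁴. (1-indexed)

33

B² = [[1, −1], [3, 6]]
B³ = [[−5, −4], [12, 15]]
B⁴ = [[−2, −7], [21, 33]]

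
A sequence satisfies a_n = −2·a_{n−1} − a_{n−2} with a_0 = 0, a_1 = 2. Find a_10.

−20

With companion matrix A = [[−2, −1], [1, 0]], [a_n, a_{n−1}]ᵀ = A·[a_{n−1}, a_{n−2}]ᵀ, so [a_10, a_9]ᵀ = A⁹·[a_1, a_0]ᵀ.
A⁹ = [[−10, −9], [9, 8]], giving [a_10, a_9]ᵀ = [[−20], [18]].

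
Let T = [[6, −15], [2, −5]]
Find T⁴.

[[6, −15], [2, −5]]

T² = T (a projection; rank 1, trace 1), so T⁴ = T.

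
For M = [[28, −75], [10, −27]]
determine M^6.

[[4054, −9975], [1330, −3261]]

tr M = 1 and det M = −6, so the characteristic polynomial is λ² − (1)λ + (−6) with roots 3 and −2.
Eigenvectors give P = [[3, −5], [1, −2]] with P⁻¹ = [[2, −5], [1, −3]], and M = P·diag(3, −2)·P⁻¹.
Then M^6 = P·diag(729, 64)·P⁻¹ = [[2187, −320], [729, −128]] · [[2, −5], [1, −3]] = [[4054, −9975], [1330, −3261]].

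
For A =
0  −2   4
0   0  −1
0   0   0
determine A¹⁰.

[[0, 0, 0], [0, 0, 0], [0, 0, 0]]

A is strictly triangular, hence nilpotent: A³ = 0, so A¹⁰ = 0.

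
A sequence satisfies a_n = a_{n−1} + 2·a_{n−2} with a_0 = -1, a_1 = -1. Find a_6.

-43

With companion matrix M = [[1, 2], [1, 0]], [a_n, a_{n−1}]ᵀ = M·[a_{n−1}, a_{n−2}]ᵀ, so [a_6, a_5]ᵀ = M^5·[a_1, a_0]ᵀ.
M^5 = [[21, 22], [11, 10]], giving [a_6, a_5]ᵀ = [[-43], [-21]].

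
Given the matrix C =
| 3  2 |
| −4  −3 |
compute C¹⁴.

[[1, 0], [0, 1]]

C² = I (check: tr C = 0 and det C = −1), so C¹⁴ = I since 14 is even.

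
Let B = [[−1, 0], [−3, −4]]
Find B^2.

[[1, 0], [15, 16]]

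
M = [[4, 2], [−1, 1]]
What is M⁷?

tr M = 5 and det M = 6, so the characteristic polynomial is λ² − (5)λ + (6) with roots 3 and 2.
Eigenvectors give P = [[−2, −1], [1, 1]] with P⁻¹ = [[−1, −1], [1, 2]], and M = P·diag(3, 2)·P⁻¹.
Then M⁷ = P·diag(2187, 128)·P⁻¹ = [[−4374, −128], [2187, 128]] · [[−1, −1], [1, 2]] = [[4246, 4118], [−2059, −1931]].

[[4246, 4118], [−2059, −1931]]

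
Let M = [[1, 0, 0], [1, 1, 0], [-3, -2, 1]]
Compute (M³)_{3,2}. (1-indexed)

-6

M = I + N where N = [[0, 0, 0], [1, 0, 0], [-3, -2, 0]] is strictly lower-triangular, so N³ = 0.
(I + N)³ = I + 3·N + 3·N² = [[1, 0, 0], [3, 1, 0], [-15, -6, 1]].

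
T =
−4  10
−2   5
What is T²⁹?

T² = T (a projection; rank 1, trace 1), so T²⁹ = T.

[[−4, 10], [−2, 5]]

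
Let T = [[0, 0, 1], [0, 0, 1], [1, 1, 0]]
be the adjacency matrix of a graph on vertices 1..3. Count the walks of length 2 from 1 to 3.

0

The number of length-2 walks from vertex 1 to vertex 3 is entry (1,3) of T², where T is the adjacency matrix.
T² = [[1, 1, 0], [1, 1, 0], [0, 0, 2]]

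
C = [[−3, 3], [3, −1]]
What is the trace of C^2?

28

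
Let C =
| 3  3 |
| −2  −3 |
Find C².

[[3, 0], [0, 3]]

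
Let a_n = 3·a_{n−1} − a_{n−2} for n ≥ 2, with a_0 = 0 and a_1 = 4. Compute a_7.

With companion matrix B = [[3, −1], [1, 0]], [a_n, a_{n−1}]ᵀ = B·[a_{n−1}, a_{n−2}]ᵀ, so [a_7, a_6]ᵀ = B⁶·[a_1, a_0]ᵀ.
B⁶ = [[377, −144], [144, −55]], giving [a_7, a_6]ᵀ = [[1508], [576]].

1508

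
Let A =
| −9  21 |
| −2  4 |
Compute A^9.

[[−134709, 402591], [−38342, 114514]]

tr A = −5 and det A = 6, so the characteristic polynomial is λ² − (−5)λ + (6) with roots −3 and −2.
Eigenvectors give P = [[7, 3], [2, 1]] with P⁻¹ = [[1, −3], [−2, 7]], and A = P·diag(−3, −2)·P⁻¹.
Then A^9 = P·diag(−19683, −512)·P⁻¹ = [[−137781, −1536], [−39366, −512]] · [[1, −3], [−2, 7]] = [[−134709, 402591], [−38342, 114514]].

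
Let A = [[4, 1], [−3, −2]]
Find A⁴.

[[157, 28], [−84, −11]]

A² = [[13, 2], [−6, 1]]
A³ = [[46, 9], [−27, −8]]
A⁴ = [[157, 28], [−84, −11]]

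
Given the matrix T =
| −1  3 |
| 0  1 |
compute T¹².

[[1, 0], [0, 1]]

T² = I (check: tr T = 0 and det T = −1), so T¹² = I since 12 is even.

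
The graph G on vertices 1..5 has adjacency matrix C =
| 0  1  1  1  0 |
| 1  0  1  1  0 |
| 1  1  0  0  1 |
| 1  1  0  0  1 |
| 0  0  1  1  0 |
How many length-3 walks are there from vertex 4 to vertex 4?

2

The number of length-3 walks from vertex 4 to vertex 4 is entry (4,4) of C³, where C is the adjacency matrix.
C² = [[3, 2, 1, 1, 2], [2, 3, 1, 1, 2], [1, 1, 3, 3, 0], [1, 1, 3, 3, 0], [2, 2, 0, 0, 2]]
C³ = [[4, 5, 7, 7, 2], [5, 4, 7, 7, 2], [7, 7, 2, 2, 6], [7, 7, 2, 2, 6], [2, 2, 6, 6, 0]]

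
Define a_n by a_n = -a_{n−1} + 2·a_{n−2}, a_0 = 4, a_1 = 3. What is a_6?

25

With companion matrix A = [[-1, 2], [1, 0]], [a_n, a_{n−1}]ᵀ = A·[a_{n−1}, a_{n−2}]ᵀ, so [a_6, a_5]ᵀ = A^5·[a_1, a_0]ᵀ.
A^5 = [[-21, 22], [11, -10]], giving [a_6, a_5]ᵀ = [[25], [-7]].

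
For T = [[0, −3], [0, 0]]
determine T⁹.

T is strictly triangular, hence nilpotent: T² = 0, so T⁹ = 0.

[[0, 0], [0, 0]]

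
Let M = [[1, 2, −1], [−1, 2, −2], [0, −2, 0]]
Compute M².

[[−1, 8, −5], [−3, 6, −3], [2, −4, 4]]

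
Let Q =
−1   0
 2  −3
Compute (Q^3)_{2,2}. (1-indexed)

−27

tr Q = −4 and det Q = 3, so the characteristic polynomial is λ² − (−4)λ + (3) with roots −3 and −1.
Eigenvectors give P = [[0, 1], [−1, 1]] with P⁻¹ = [[1, −1], [1, 0]], and Q = P·diag(−3, −1)·P⁻¹.
Then Q^3 = P·diag(−27, −1)·P⁻¹ = [[0, −1], [27, −1]] · [[1, −1], [1, 0]] = [[−1, 0], [26, −27]].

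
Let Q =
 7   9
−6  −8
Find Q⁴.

tr Q = −1 and det Q = −2, so the characteristic polynomial is λ² − (−1)λ + (−2) with roots −2 and 1.
Eigenvectors give P = [[−1, 3], [1, −2]] with P⁻¹ = [[2, 3], [1, 1]], and Q = P·diag(−2, 1)·P⁻¹.
Then Q⁴ = P·diag(16, 1)·P⁻¹ = [[−16, 3], [16, −2]] · [[2, 3], [1, 1]] = [[−29, −45], [30, 46]].

[[−29, −45], [30, 46]]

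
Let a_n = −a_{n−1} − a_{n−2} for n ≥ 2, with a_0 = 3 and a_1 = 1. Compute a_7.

1

With companion matrix Q = [[−1, −1], [1, 0]], [a_n, a_{n−1}]ᵀ = Q·[a_{n−1}, a_{n−2}]ᵀ, so [a_7, a_6]ᵀ = Q⁶·[a_1, a_0]ᵀ.
Q⁶ = [[1, 0], [0, 1]], giving [a_7, a_6]ᵀ = [[1], [3]].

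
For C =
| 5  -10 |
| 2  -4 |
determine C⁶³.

C² = C (a projection; rank 1, trace 1), so C⁶³ = C.

[[5, -10], [2, -4]]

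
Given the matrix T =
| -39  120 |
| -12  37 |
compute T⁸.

tr T = -2 and det T = -3, so the characteristic polynomial is λ² − (-2)λ + (-3) with roots -3 and 1.
Eigenvectors give P = [[10, 3], [3, 1]] with P⁻¹ = [[1, -3], [-3, 10]], and T = P·diag(-3, 1)·P⁻¹.
Then T⁸ = P·diag(6561, 1)·P⁻¹ = [[65610, 3], [19683, 1]] · [[1, -3], [-3, 10]] = [[65601, -196800], [19680, -59039]].

[[65601, -196800], [19680, -59039]]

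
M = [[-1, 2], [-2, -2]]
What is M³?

[[15, 6], [-6, 12]]

M² = [[-3, -6], [6, 0]]
M³ = [[15, 6], [-6, 12]]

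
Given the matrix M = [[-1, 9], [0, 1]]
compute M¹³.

M² = I (check: tr M = 0 and det M = -1), so M¹³ = M since 13 is odd.

[[-1, 9], [0, 1]]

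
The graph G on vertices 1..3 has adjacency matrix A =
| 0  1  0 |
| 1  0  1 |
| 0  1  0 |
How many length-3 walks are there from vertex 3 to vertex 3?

The number of length-3 walks from vertex 3 to vertex 3 is entry (3,3) of A³, where A is the adjacency matrix.
A² = [[1, 0, 1], [0, 2, 0], [1, 0, 1]]
A³ = [[0, 2, 0], [2, 0, 2], [0, 2, 0]]

0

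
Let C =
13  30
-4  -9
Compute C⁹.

[[118093, 295230], [-39364, -98409]]

tr C = 4 and det C = 3, so the characteristic polynomial is λ² − (4)λ + (3) with roots 3 and 1.
Eigenvectors give P = [[-3, -5], [1, 2]] with P⁻¹ = [[-2, -5], [1, 3]], and C = P·diag(3, 1)·P⁻¹.
Then C⁹ = P·diag(19683, 1)·P⁻¹ = [[-59049, -5], [19683, 2]] · [[-2, -5], [1, 3]] = [[118093, 295230], [-39364, -98409]].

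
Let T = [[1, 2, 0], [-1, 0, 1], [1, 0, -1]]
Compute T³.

[[-1, -2, 0], [1, 0, -1], [-1, 0, 1]]

T² = [[-1, 2, 2], [0, -2, -1], [0, 2, 1]]
T³ = [[-1, -2, 0], [1, 0, -1], [-1, 0, 1]]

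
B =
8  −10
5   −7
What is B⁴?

tr B = 1 and det B = −6, so the characteristic polynomial is λ² − (1)λ + (−6) with roots 3 and −2.
Eigenvectors give P = [[2, 1], [1, 1]] with P⁻¹ = [[1, −1], [−1, 2]], and B = P·diag(3, −2)·P⁻¹.
Then B⁴ = P·diag(81, 16)·P⁻¹ = [[162, 16], [81, 16]] · [[1, −1], [−1, 2]] = [[146, −130], [65, −49]].

[[146, −130], [65, −49]]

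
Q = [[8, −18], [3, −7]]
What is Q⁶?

[[190, −378], [63, −125]]

tr Q = 1 and det Q = −2, so the characteristic polynomial is λ² − (1)λ + (−2) with roots 2 and −1.
Eigenvectors give P = [[−3, −2], [−1, −1]] with P⁻¹ = [[−1, 2], [1, −3]], and Q = P·diag(2, −1)·P⁻¹.
Then Q⁶ = P·diag(64, 1)·P⁻¹ = [[−192, −2], [−64, −1]] · [[−1, 2], [1, −3]] = [[190, −378], [63, −125]].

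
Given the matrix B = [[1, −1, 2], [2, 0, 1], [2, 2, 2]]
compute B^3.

B^2 = [[3, 3, 5], [4, 0, 6], [10, 2, 10]]
B^3 = [[19, 7, 19], [16, 8, 20], [34, 10, 42]]

[[19, 7, 19], [16, 8, 20], [34, 10, 42]]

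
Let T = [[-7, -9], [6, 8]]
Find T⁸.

[[-509, -765], [510, 766]]

tr T = 1 and det T = -2, so the characteristic polynomial is λ² − (1)λ + (-2) with roots -1 and 2.
Eigenvectors give P = [[-3, 1], [2, -1]] with P⁻¹ = [[-1, -1], [-2, -3]], and T = P·diag(-1, 2)·P⁻¹.
Then T⁸ = P·diag(1, 256)·P⁻¹ = [[-3, 256], [2, -256]] · [[-1, -1], [-2, -3]] = [[-509, -765], [510, 766]].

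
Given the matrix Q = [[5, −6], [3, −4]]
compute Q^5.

tr Q = 1 and det Q = −2, so the characteristic polynomial is λ² − (1)λ + (−2) with roots −1 and 2.
Eigenvectors give P = [[−1, −2], [−1, −1]] with P⁻¹ = [[1, −2], [−1, 1]], and Q = P·diag(−1, 2)·P⁻¹.
Then Q^5 = P·diag(−1, 32)·P⁻¹ = [[1, −64], [1, −32]] · [[1, −2], [−1, 1]] = [[65, −66], [33, −34]].

[[65, −66], [33, −34]]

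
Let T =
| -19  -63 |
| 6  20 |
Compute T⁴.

[[-89, -315], [30, 106]]

tr T = 1 and det T = -2, so the characteristic polynomial is λ² − (1)λ + (-2) with roots -1 and 2.
Eigenvectors give P = [[7, -3], [-2, 1]] with P⁻¹ = [[1, 3], [2, 7]], and T = P·diag(-1, 2)·P⁻¹.
Then T⁴ = P·diag(1, 16)·P⁻¹ = [[7, -48], [-2, 16]] · [[1, 3], [2, 7]] = [[-89, -315], [30, 106]].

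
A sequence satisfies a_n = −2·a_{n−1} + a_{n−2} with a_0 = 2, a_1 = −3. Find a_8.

With companion matrix Q = [[−2, 1], [1, 0]], [a_n, a_{n−1}]ᵀ = Q·[a_{n−1}, a_{n−2}]ᵀ, so [a_8, a_7]ᵀ = Q⁷·[a_1, a_0]ᵀ.
Q⁷ = [[−408, 169], [169, −70]], giving [a_8, a_7]ᵀ = [[1562], [−647]].

1562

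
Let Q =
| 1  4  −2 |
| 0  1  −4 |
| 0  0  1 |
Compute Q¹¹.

[[1, 44, −902], [0, 1, −44], [0, 0, 1]]

Q = I + N where N = [[0, 4, −2], [0, 0, −4], [0, 0, 0]] is strictly upper-triangular, so N³ = 0.
(I + N)¹¹ = I + 11·N + 55·N² = [[1, 44, −902], [0, 1, −44], [0, 0, 1]].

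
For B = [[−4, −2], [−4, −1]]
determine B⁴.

[[776, 330], [660, 281]]

B² = [[24, 10], [20, 9]]
B³ = [[−136, −58], [−116, −49]]
B⁴ = [[776, 330], [660, 281]]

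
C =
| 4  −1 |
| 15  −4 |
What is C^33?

[[4, −1], [15, −4]]

C² = I (check: tr C = 0 and det C = −1), so C^33 = C since 33 is odd.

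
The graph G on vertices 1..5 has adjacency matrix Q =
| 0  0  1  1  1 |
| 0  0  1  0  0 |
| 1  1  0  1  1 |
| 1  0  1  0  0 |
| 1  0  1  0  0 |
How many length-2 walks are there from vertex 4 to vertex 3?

The number of length-2 walks from vertex 4 to vertex 3 is entry (4,3) of Q², where Q is the adjacency matrix.
Q² = [[3, 1, 2, 1, 1], [1, 1, 0, 1, 1], [2, 0, 4, 1, 1], [1, 1, 1, 2, 2], [1, 1, 1, 2, 2]]

1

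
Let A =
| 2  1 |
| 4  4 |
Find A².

[[8, 6], [24, 20]]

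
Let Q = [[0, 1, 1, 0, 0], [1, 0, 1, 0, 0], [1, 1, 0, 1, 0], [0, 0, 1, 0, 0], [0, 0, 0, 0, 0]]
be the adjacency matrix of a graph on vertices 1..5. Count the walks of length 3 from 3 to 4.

3

The number of length-3 walks from vertex 3 to vertex 4 is entry (3,4) of Q³, where Q is the adjacency matrix.
Q² = [[2, 1, 1, 1, 0], [1, 2, 1, 1, 0], [1, 1, 3, 0, 0], [1, 1, 0, 1, 0], [0, 0, 0, 0, 0]]
Q³ = [[2, 3, 4, 1, 0], [3, 2, 4, 1, 0], [4, 4, 2, 3, 0], [1, 1, 3, 0, 0], [0, 0, 0, 0, 0]]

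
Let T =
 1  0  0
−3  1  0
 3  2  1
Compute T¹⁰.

T = I + N where N = [[0, 0, 0], [−3, 0, 0], [3, 2, 0]] is strictly lower-triangular, so N³ = 0.
(I + N)¹⁰ = I + 10·N + 45·N² = [[1, 0, 0], [−30, 1, 0], [−240, 20, 1]].

[[1, 0, 0], [−30, 1, 0], [−240, 20, 1]]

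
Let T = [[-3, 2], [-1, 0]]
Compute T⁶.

[[127, -126], [63, -62]]

tr T = -3 and det T = 2, so the characteristic polynomial is λ² − (-3)λ + (2) with roots -2 and -1.
Eigenvectors give P = [[-2, -1], [-1, -1]] with P⁻¹ = [[-1, 1], [1, -2]], and T = P·diag(-2, -1)·P⁻¹.
Then T⁶ = P·diag(64, 1)·P⁻¹ = [[-128, -1], [-64, -1]] · [[-1, 1], [1, -2]] = [[127, -126], [63, -62]].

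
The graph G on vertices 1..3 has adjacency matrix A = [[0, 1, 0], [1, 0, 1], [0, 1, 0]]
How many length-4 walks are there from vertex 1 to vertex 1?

The number of length-4 walks from vertex 1 to vertex 1 is entry (1,1) of A⁴, where A is the adjacency matrix.
A² = [[1, 0, 1], [0, 2, 0], [1, 0, 1]]
A³ = [[0, 2, 0], [2, 0, 2], [0, 2, 0]]
A⁴ = [[2, 0, 2], [0, 4, 0], [2, 0, 2]]

2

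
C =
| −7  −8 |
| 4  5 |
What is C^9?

tr C = −2 and det C = −3, so the characteristic polynomial is λ² − (−2)λ + (−3) with roots 1 and −3.
Eigenvectors give P = [[1, 2], [−1, −1]] with P⁻¹ = [[−1, −2], [1, 1]], and C = P·diag(1, −3)·P⁻¹.
Then C^9 = P·diag(1, −19683)·P⁻¹ = [[1, −39366], [−1, 19683]] · [[−1, −2], [1, 1]] = [[−39367, −39368], [19684, 19685]].

[[−39367, −39368], [19684, 19685]]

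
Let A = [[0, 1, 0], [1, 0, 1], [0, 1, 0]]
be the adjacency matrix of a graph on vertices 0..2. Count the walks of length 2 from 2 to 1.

0

The number of length-2 walks from vertex 2 to vertex 1 is entry (2,1) of A², where A is the adjacency matrix.
A² = [[1, 0, 1], [0, 2, 0], [1, 0, 1]]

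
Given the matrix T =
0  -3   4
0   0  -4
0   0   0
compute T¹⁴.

T is strictly triangular, hence nilpotent: T³ = 0, so T¹⁴ = 0.

[[0, 0, 0], [0, 0, 0], [0, 0, 0]]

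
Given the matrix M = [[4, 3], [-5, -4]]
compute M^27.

M² = I (check: tr M = 0 and det M = -1), so M^27 = M since 27 is odd.

[[4, 3], [-5, -4]]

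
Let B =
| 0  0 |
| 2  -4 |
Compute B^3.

[[0, 0], [32, -64]]

B^2 = [[0, 0], [-8, 16]]
B^3 = [[0, 0], [32, -64]]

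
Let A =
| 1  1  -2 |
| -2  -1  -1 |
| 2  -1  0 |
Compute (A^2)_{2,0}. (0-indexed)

4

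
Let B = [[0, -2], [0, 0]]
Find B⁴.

B is strictly triangular, hence nilpotent: B² = 0, so B⁴ = 0.

[[0, 0], [0, 0]]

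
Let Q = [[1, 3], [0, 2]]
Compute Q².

[[1, 9], [0, 4]]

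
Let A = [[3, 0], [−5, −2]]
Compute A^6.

[[729, 0], [−665, 64]]

tr A = 1 and det A = −6, so the characteristic polynomial is λ² − (1)λ + (−6) with roots −2 and 3.
Eigenvectors give P = [[0, −1], [1, 1]] with P⁻¹ = [[1, 1], [−1, 0]], and A = P·diag(−2, 3)·P⁻¹.
Then A^6 = P·diag(64, 729)·P⁻¹ = [[0, −729], [64, 729]] · [[1, 1], [−1, 0]] = [[729, 0], [−665, 64]].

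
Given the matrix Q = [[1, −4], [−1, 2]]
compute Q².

[[5, −12], [−3, 8]]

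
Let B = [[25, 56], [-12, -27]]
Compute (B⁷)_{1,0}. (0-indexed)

tr B = -2 and det B = -3, so the characteristic polynomial is λ² − (-2)λ + (-3) with roots -3 and 1.
Eigenvectors give P = [[-2, 7], [1, -3]] with P⁻¹ = [[3, 7], [1, 2]], and B = P·diag(-3, 1)·P⁻¹.
Then B⁷ = P·diag(-2187, 1)·P⁻¹ = [[4374, 7], [-2187, -3]] · [[3, 7], [1, 2]] = [[13129, 30632], [-6564, -15315]].

-6564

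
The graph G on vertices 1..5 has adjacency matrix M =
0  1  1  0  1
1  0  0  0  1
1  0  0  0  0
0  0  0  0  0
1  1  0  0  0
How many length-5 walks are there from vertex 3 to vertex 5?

The number of length-5 walks from vertex 3 to vertex 5 is entry (3,5) of M⁵, where M is the adjacency matrix.
M² = [[3, 1, 0, 0, 1], [1, 2, 1, 0, 1], [0, 1, 1, 0, 1], [0, 0, 0, 0, 0], [1, 1, 1, 0, 2]]
M³ = [[2, 4, 3, 0, 4], [4, 2, 1, 0, 3], [3, 1, 0, 0, 1], [0, 0, 0, 0, 0], [4, 3, 1, 0, 2]]
M⁴ = [[11, 6, 2, 0, 6], [6, 7, 4, 0, 6], [2, 4, 3, 0, 4], [0, 0, 0, 0, 0], [6, 6, 4, 0, 7]]
M⁵ = [[14, 17, 11, 0, 17], [17, 12, 6, 0, 13], [11, 6, 2, 0, 6], [0, 0, 0, 0, 0], [17, 13, 6, 0, 12]]

6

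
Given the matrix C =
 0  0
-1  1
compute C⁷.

C² = C (a projection; rank 1, trace 1), so C⁷ = C.

[[0, 0], [-1, 1]]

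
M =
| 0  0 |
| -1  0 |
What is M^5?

[[0, 0], [0, 0]]

M is strictly triangular, hence nilpotent: M^2 = 0, so M^5 = 0.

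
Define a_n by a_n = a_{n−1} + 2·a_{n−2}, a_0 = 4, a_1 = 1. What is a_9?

With companion matrix M = [[1, 2], [1, 0]], [a_n, a_{n−1}]ᵀ = M·[a_{n−1}, a_{n−2}]ᵀ, so [a_9, a_8]ᵀ = M^8·[a_1, a_0]ᵀ.
M^8 = [[171, 170], [85, 86]], giving [a_9, a_8]ᵀ = [[851], [429]].

851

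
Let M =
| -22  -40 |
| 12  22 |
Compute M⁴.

tr M = 0 and det M = -4, so the characteristic polynomial is λ² − (0)λ + (-4) with roots -2 and 2.
Eigenvectors give P = [[2, 5], [-1, -3]] with P⁻¹ = [[3, 5], [-1, -2]], and M = P·diag(-2, 2)·P⁻¹.
Then M⁴ = P·diag(16, 16)·P⁻¹ = [[32, 80], [-16, -48]] · [[3, 5], [-1, -2]] = [[16, 0], [0, 16]].

[[16, 0], [0, 16]]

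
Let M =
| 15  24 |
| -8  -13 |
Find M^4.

tr M = 2 and det M = -3, so the characteristic polynomial is λ² − (2)λ + (-3) with roots 3 and -1.
Eigenvectors give P = [[-2, -3], [1, 2]] with P⁻¹ = [[-2, -3], [1, 2]], and M = P·diag(3, -1)·P⁻¹.
Then M^4 = P·diag(81, 1)·P⁻¹ = [[-162, -3], [81, 2]] · [[-2, -3], [1, 2]] = [[321, 480], [-160, -239]].

[[321, 480], [-160, -239]]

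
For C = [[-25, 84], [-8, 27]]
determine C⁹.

[[-118105, 413364], [-39368, 137787]]

tr C = 2 and det C = -3, so the characteristic polynomial is λ² − (2)λ + (-3) with roots -1 and 3.
Eigenvectors give P = [[7, 3], [2, 1]] with P⁻¹ = [[1, -3], [-2, 7]], and C = P·diag(-1, 3)·P⁻¹.
Then C⁹ = P·diag(-1, 19683)·P⁻¹ = [[-7, 59049], [-2, 19683]] · [[1, -3], [-2, 7]] = [[-118105, 413364], [-39368, 137787]].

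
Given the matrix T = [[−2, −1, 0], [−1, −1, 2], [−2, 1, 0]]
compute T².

[[5, 3, −2], [−1, 4, −2], [3, 1, 2]]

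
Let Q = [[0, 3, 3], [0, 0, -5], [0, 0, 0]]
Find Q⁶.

Q is strictly triangular, hence nilpotent: Q³ = 0, so Q⁶ = 0.

[[0, 0, 0], [0, 0, 0], [0, 0, 0]]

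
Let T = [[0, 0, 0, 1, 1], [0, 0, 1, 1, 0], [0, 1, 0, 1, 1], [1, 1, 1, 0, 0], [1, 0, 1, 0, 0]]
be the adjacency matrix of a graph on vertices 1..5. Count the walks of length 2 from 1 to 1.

The number of length-2 walks from vertex 1 to vertex 1 is entry (1,1) of T², where T is the adjacency matrix.
T² = [[2, 1, 2, 0, 0], [1, 2, 1, 1, 1], [2, 1, 3, 1, 0], [0, 1, 1, 3, 2], [0, 1, 0, 2, 2]]

2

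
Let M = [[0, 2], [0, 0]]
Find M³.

M is strictly triangular, hence nilpotent: M² = 0, so M³ = 0.

[[0, 0], [0, 0]]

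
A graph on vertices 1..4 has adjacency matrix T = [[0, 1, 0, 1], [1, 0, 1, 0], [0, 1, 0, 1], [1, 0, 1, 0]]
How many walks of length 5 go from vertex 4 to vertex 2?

0

The number of length-5 walks from vertex 4 to vertex 2 is entry (4,2) of T⁵, where T is the adjacency matrix.
T² = [[2, 0, 2, 0], [0, 2, 0, 2], [2, 0, 2, 0], [0, 2, 0, 2]]
T³ = [[0, 4, 0, 4], [4, 0, 4, 0], [0, 4, 0, 4], [4, 0, 4, 0]]
T⁴ = [[8, 0, 8, 0], [0, 8, 0, 8], [8, 0, 8, 0], [0, 8, 0, 8]]
T⁵ = [[0, 16, 0, 16], [16, 0, 16, 0], [0, 16, 0, 16], [16, 0, 16, 0]]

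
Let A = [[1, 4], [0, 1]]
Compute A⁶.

A = I + N where N = [[0, 4], [0, 0]] is strictly upper-triangular, so N² = 0.
(I + N)⁶ = I + 6·N = [[1, 24], [0, 1]].

[[1, 24], [0, 1]]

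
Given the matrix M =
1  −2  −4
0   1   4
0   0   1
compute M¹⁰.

[[1, −20, −400], [0, 1, 40], [0, 0, 1]]

M = I + N where N = [[0, −2, −4], [0, 0, 4], [0, 0, 0]] is strictly upper-triangular, so N³ = 0.
(I + N)¹⁰ = I + 10·N + 45·N² = [[1, −20, −400], [0, 1, 40], [0, 0, 1]].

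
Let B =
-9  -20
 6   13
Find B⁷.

tr B = 4 and det B = 3, so the characteristic polynomial is λ² − (4)λ + (3) with roots 1 and 3.
Eigenvectors give P = [[-2, 5], [1, -3]] with P⁻¹ = [[-3, -5], [-1, -2]], and B = P·diag(1, 3)·P⁻¹.
Then B⁷ = P·diag(1, 2187)·P⁻¹ = [[-2, 10935], [1, -6561]] · [[-3, -5], [-1, -2]] = [[-10929, -21860], [6558, 13117]].

[[-10929, -21860], [6558, 13117]]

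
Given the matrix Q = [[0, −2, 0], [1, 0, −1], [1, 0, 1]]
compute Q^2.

[[−2, 0, 2], [−1, −2, −1], [1, −2, 1]]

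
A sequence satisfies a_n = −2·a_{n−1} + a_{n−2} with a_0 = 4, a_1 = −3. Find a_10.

11074

With companion matrix T = [[−2, 1], [1, 0]], [a_n, a_{n−1}]ᵀ = T·[a_{n−1}, a_{n−2}]ᵀ, so [a_10, a_9]ᵀ = T^9·[a_1, a_0]ᵀ.
T^9 = [[−2378, 985], [985, −408]], giving [a_10, a_9]ᵀ = [[11074], [−4587]].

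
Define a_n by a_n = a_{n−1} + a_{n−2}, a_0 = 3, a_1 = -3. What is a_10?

-63

With companion matrix T = [[1, 1], [1, 0]], [a_n, a_{n−1}]ᵀ = T·[a_{n−1}, a_{n−2}]ᵀ, so [a_10, a_9]ᵀ = T⁹·[a_1, a_0]ᵀ.
T⁹ = [[55, 34], [34, 21]], giving [a_10, a_9]ᵀ = [[-63], [-39]].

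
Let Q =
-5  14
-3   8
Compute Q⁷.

[[-761, 1778], [-381, 890]]

tr Q = 3 and det Q = 2, so the characteristic polynomial is λ² − (3)λ + (2) with roots 1 and 2.
Eigenvectors give P = [[7, 2], [3, 1]] with P⁻¹ = [[1, -2], [-3, 7]], and Q = P·diag(1, 2)·P⁻¹.
Then Q⁷ = P·diag(1, 128)·P⁻¹ = [[7, 256], [3, 128]] · [[1, -2], [-3, 7]] = [[-761, 1778], [-381, 890]].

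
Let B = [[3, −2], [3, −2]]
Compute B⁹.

[[3, −2], [3, −2]]

B² = B (a projection; rank 1, trace 1), so B⁹ = B.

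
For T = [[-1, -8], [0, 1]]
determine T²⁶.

T² = I (check: tr T = 0 and det T = -1), so T²⁶ = I since 26 is even.

[[1, 0], [0, 1]]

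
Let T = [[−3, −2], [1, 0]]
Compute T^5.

tr T = −3 and det T = 2, so the characteristic polynomial is λ² − (−3)λ + (2) with roots −1 and −2.
Eigenvectors give P = [[−1, 2], [1, −1]] with P⁻¹ = [[1, 2], [1, 1]], and T = P·diag(−1, −2)·P⁻¹.
Then T^5 = P·diag(−1, −32)·P⁻¹ = [[1, −64], [−1, 32]] · [[1, 2], [1, 1]] = [[−63, −62], [31, 30]].

[[−63, −62], [31, 30]]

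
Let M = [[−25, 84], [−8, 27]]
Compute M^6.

[[−4367, 15288], [−1456, 5097]]

tr M = 2 and det M = −3, so the characteristic polynomial is λ² − (2)λ + (−3) with roots 3 and −1.
Eigenvectors give P = [[3, 7], [1, 2]] with P⁻¹ = [[−2, 7], [1, −3]], and M = P·diag(3, −1)·P⁻¹.
Then M^6 = P·diag(729, 1)·P⁻¹ = [[2187, 7], [729, 2]] · [[−2, 7], [1, −3]] = [[−4367, 15288], [−1456, 5097]].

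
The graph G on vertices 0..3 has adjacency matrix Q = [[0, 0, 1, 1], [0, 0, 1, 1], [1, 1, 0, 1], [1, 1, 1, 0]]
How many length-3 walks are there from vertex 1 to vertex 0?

2

The number of length-3 walks from vertex 1 to vertex 0 is entry (1,0) of Q³, where Q is the adjacency matrix.
Q² = [[2, 2, 1, 1], [2, 2, 1, 1], [1, 1, 3, 2], [1, 1, 2, 3]]
Q³ = [[2, 2, 5, 5], [2, 2, 5, 5], [5, 5, 4, 5], [5, 5, 5, 4]]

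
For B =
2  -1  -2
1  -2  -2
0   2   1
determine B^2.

[[3, -4, -4], [0, -1, 0], [2, -2, -3]]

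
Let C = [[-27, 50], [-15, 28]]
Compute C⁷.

tr C = 1 and det C = -6, so the characteristic polynomial is λ² − (1)λ + (-6) with roots 3 and -2.
Eigenvectors give P = [[5, 2], [3, 1]] with P⁻¹ = [[-1, 2], [3, -5]], and C = P·diag(3, -2)·P⁻¹.
Then C⁷ = P·diag(2187, -128)·P⁻¹ = [[10935, -256], [6561, -128]] · [[-1, 2], [3, -5]] = [[-11703, 23150], [-6945, 13762]].

[[-11703, 23150], [-6945, 13762]]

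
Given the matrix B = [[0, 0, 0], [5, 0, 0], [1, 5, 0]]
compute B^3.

B is strictly triangular, hence nilpotent: B^3 = 0, so B^3 = 0.

[[0, 0, 0], [0, 0, 0], [0, 0, 0]]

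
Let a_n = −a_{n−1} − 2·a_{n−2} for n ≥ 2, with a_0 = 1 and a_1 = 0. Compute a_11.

−22

With companion matrix M = [[−1, −2], [1, 0]], [a_n, a_{n−1}]ᵀ = M·[a_{n−1}, a_{n−2}]ᵀ, so [a_11, a_10]ᵀ = M¹⁰·[a_1, a_0]ᵀ.
M¹⁰ = [[23, −22], [11, 34]], giving [a_11, a_10]ᵀ = [[−22], [34]].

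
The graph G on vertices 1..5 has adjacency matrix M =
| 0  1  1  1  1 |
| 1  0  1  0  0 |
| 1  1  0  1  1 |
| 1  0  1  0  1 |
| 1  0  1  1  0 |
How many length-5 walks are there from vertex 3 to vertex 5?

93

The number of length-5 walks from vertex 3 to vertex 5 is entry (3,5) of M⁵, where M is the adjacency matrix.
M² = [[4, 1, 3, 2, 2], [1, 2, 1, 2, 2], [3, 1, 4, 2, 2], [2, 2, 2, 3, 2], [2, 2, 2, 2, 3]]
M³ = [[8, 7, 9, 9, 9], [7, 2, 7, 4, 4], [9, 7, 8, 9, 9], [9, 4, 9, 6, 7], [9, 4, 9, 7, 6]]
M⁴ = [[34, 17, 33, 26, 26], [17, 14, 17, 18, 18], [33, 17, 34, 26, 26], [26, 18, 26, 25, 24], [26, 18, 26, 24, 25]]
M⁵ = [[102, 67, 103, 93, 93], [67, 34, 67, 52, 52], [103, 67, 102, 93, 93], [93, 52, 93, 76, 77], [93, 52, 93, 77, 76]]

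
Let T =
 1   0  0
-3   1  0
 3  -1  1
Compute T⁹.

T = I + N where N = [[0, 0, 0], [-3, 0, 0], [3, -1, 0]] is strictly lower-triangular, so N³ = 0.
(I + N)⁹ = I + 9·N + 36·N² = [[1, 0, 0], [-27, 1, 0], [135, -9, 1]].

[[1, 0, 0], [-27, 1, 0], [135, -9, 1]]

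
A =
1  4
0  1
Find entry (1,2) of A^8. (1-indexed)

A = I + N where N = [[0, 4], [0, 0]] is strictly upper-triangular, so N^2 = 0.
(I + N)^8 = I + 8·N = [[1, 32], [0, 1]].

32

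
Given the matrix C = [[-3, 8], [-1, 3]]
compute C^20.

C² = I (check: tr C = 0 and det C = -1), so C^20 = I since 20 is even.

[[1, 0], [0, 1]]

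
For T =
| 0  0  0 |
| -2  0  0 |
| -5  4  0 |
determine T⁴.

T is strictly triangular, hence nilpotent: T³ = 0, so T⁴ = 0.

[[0, 0, 0], [0, 0, 0], [0, 0, 0]]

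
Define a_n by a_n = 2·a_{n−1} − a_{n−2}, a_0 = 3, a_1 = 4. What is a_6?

9

With companion matrix C = [[2, −1], [1, 0]], [a_n, a_{n−1}]ᵀ = C·[a_{n−1}, a_{n−2}]ᵀ, so [a_6, a_5]ᵀ = C⁵·[a_1, a_0]ᵀ.
C⁵ = [[6, −5], [5, −4]], giving [a_6, a_5]ᵀ = [[9], [8]].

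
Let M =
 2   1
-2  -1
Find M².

[[2, 1], [-2, -1]]

M² = M (a projection; rank 1, trace 1), so M² = M.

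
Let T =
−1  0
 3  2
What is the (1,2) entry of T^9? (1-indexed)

0

tr T = 1 and det T = −2, so the characteristic polynomial is λ² − (1)λ + (−2) with roots −1 and 2.
Eigenvectors give P = [[1, 0], [−1, −1]] with P⁻¹ = [[1, 0], [−1, −1]], and T = P·diag(−1, 2)·P⁻¹.
Then T^9 = P·diag(−1, 512)·P⁻¹ = [[−1, 0], [1, −512]] · [[1, 0], [−1, −1]] = [[−1, 0], [513, 512]].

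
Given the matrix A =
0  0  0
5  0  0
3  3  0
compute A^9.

[[0, 0, 0], [0, 0, 0], [0, 0, 0]]

A is strictly triangular, hence nilpotent: A^3 = 0, so A^9 = 0.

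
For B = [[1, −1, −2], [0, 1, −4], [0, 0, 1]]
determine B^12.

B = I + N where N = [[0, −1, −2], [0, 0, −4], [0, 0, 0]] is strictly upper-triangular, so N^3 = 0.
(I + N)^12 = I + 12·N + 66·N^2 = [[1, −12, 240], [0, 1, −48], [0, 0, 1]].

[[1, −12, 240], [0, 1, −48], [0, 0, 1]]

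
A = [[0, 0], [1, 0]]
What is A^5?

[[0, 0], [0, 0]]

A is strictly triangular, hence nilpotent: A^2 = 0, so A^5 = 0.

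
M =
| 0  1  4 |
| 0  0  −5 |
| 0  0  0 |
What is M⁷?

[[0, 0, 0], [0, 0, 0], [0, 0, 0]]

M is strictly triangular, hence nilpotent: M³ = 0, so M⁷ = 0.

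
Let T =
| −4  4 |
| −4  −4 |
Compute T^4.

T^2 = [[0, −32], [32, 0]]
T^3 = [[128, 128], [−128, 128]]
T^4 = [[−1024, 0], [0, −1024]]

[[−1024, 0], [0, −1024]]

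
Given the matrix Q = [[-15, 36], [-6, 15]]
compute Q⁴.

[[81, 0], [0, 81]]

tr Q = 0 and det Q = -9, so the characteristic polynomial is λ² − (0)λ + (-9) with roots 3 and -3.
Eigenvectors give P = [[-2, 3], [-1, 1]] with P⁻¹ = [[1, -3], [1, -2]], and Q = P·diag(3, -3)·P⁻¹.
Then Q⁴ = P·diag(81, 81)·P⁻¹ = [[-162, 243], [-81, 81]] · [[1, -3], [1, -2]] = [[81, 0], [0, 81]].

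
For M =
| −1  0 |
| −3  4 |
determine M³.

[[−1, 0], [−39, 64]]

M² = [[1, 0], [−9, 16]]
M³ = [[−1, 0], [−39, 64]]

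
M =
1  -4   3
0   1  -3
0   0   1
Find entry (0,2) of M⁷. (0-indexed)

273

M = I + N where N = [[0, -4, 3], [0, 0, -3], [0, 0, 0]] is strictly upper-triangular, so N³ = 0.
(I + N)⁷ = I + 7·N + 21·N² = [[1, -28, 273], [0, 1, -21], [0, 0, 1]].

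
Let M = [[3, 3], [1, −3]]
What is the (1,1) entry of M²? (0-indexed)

12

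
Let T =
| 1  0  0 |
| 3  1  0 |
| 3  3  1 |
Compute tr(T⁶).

3

T = I + N where N = [[0, 0, 0], [3, 0, 0], [3, 3, 0]] is strictly lower-triangular, so N³ = 0.
(I + N)⁶ = I + 6·N + 15·N² = [[1, 0, 0], [18, 1, 0], [153, 18, 1]].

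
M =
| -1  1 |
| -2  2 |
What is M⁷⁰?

[[-1, 1], [-2, 2]]

M² = M (a projection; rank 1, trace 1), so M⁷⁰ = M.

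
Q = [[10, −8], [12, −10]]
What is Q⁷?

tr Q = 0 and det Q = −4, so the characteristic polynomial is λ² − (0)λ + (−4) with roots 2 and −2.
Eigenvectors give P = [[1, 2], [1, 3]] with P⁻¹ = [[3, −2], [−1, 1]], and Q = P·diag(2, −2)·P⁻¹.
Then Q⁷ = P·diag(128, −128)·P⁻¹ = [[128, −256], [128, −384]] · [[3, −2], [−1, 1]] = [[640, −512], [768, −640]].

[[640, −512], [768, −640]]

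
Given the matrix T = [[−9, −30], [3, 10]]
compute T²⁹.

T² = T (a projection; rank 1, trace 1), so T²⁹ = T.

[[−9, −30], [3, 10]]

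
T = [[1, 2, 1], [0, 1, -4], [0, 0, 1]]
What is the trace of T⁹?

T = I + N where N = [[0, 2, 1], [0, 0, -4], [0, 0, 0]] is strictly upper-triangular, so N³ = 0.
(I + N)⁹ = I + 9·N + 36·N² = [[1, 18, -279], [0, 1, -36], [0, 0, 1]].

3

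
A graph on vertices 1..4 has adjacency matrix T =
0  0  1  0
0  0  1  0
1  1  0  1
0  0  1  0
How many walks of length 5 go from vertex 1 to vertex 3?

The number of length-5 walks from vertex 1 to vertex 3 is entry (1,3) of T⁵, where T is the adjacency matrix.
T² = [[1, 1, 0, 1], [1, 1, 0, 1], [0, 0, 3, 0], [1, 1, 0, 1]]
T³ = [[0, 0, 3, 0], [0, 0, 3, 0], [3, 3, 0, 3], [0, 0, 3, 0]]
T⁴ = [[3, 3, 0, 3], [3, 3, 0, 3], [0, 0, 9, 0], [3, 3, 0, 3]]
T⁵ = [[0, 0, 9, 0], [0, 0, 9, 0], [9, 9, 0, 9], [0, 0, 9, 0]]

9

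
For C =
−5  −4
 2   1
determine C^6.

tr C = −4 and det C = 3, so the characteristic polynomial is λ² − (−4)λ + (3) with roots −1 and −3.
Eigenvectors give P = [[−1, −2], [1, 1]] with P⁻¹ = [[1, 2], [−1, −1]], and C = P·diag(−1, −3)·P⁻¹.
Then C^6 = P·diag(1, 729)·P⁻¹ = [[−1, −1458], [1, 729]] · [[1, 2], [−1, −1]] = [[1457, 1456], [−728, −727]].

[[1457, 1456], [−728, −727]]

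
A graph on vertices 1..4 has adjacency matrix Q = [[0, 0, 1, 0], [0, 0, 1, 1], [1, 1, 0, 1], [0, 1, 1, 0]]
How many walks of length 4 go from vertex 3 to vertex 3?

11

The number of length-4 walks from vertex 3 to vertex 3 is entry (3,3) of Q⁴, where Q is the adjacency matrix.
Q² = [[1, 1, 0, 1], [1, 2, 1, 1], [0, 1, 3, 1], [1, 1, 1, 2]]
Q³ = [[0, 1, 3, 1], [1, 2, 4, 3], [3, 4, 2, 4], [1, 3, 4, 2]]
Q⁴ = [[3, 4, 2, 4], [4, 7, 6, 6], [2, 6, 11, 6], [4, 6, 6, 7]]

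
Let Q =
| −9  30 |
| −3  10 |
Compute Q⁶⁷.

[[−9, 30], [−3, 10]]

Q² = Q (a projection; rank 1, trace 1), so Q⁶⁷ = Q.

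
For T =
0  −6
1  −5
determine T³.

tr T = −5 and det T = 6, so the characteristic polynomial is λ² − (−5)λ + (6) with roots −2 and −3.
Eigenvectors give P = [[3, −2], [1, −1]] with P⁻¹ = [[1, −2], [1, −3]], and T = P·diag(−2, −3)·P⁻¹.
Then T³ = P·diag(−8, −27)·P⁻¹ = [[−24, 54], [−8, 27]] · [[1, −2], [1, −3]] = [[30, −114], [19, −65]].

[[30, −114], [19, −65]]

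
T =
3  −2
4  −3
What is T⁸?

[[1, 0], [0, 1]]

T² = I (check: tr T = 0 and det T = −1), so T⁸ = I since 8 is even.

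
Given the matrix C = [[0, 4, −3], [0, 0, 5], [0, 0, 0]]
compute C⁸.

[[0, 0, 0], [0, 0, 0], [0, 0, 0]]

C is strictly triangular, hence nilpotent: C³ = 0, so C⁸ = 0.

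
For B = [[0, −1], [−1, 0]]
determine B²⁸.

[[1, 0], [0, 1]]

B² = I (check: tr B = 0 and det B = −1), so B²⁸ = I since 28 is even.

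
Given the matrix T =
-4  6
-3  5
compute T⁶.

tr T = 1 and det T = -2, so the characteristic polynomial is λ² − (1)λ + (-2) with roots -1 and 2.
Eigenvectors give P = [[2, 1], [1, 1]] with P⁻¹ = [[1, -1], [-1, 2]], and T = P·diag(-1, 2)·P⁻¹.
Then T⁶ = P·diag(1, 64)·P⁻¹ = [[2, 64], [1, 64]] · [[1, -1], [-1, 2]] = [[-62, 126], [-63, 127]].

[[-62, 126], [-63, 127]]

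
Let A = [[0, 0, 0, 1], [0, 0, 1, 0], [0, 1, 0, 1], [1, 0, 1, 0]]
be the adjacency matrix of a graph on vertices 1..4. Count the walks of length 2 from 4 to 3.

0

The number of length-2 walks from vertex 4 to vertex 3 is entry (4,3) of A², where A is the adjacency matrix.
A² = [[1, 0, 1, 0], [0, 1, 0, 1], [1, 0, 2, 0], [0, 1, 0, 2]]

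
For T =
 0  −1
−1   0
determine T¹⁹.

T² = I (check: tr T = 0 and det T = −1), so T¹⁹ = T since 19 is odd.

[[0, −1], [−1, 0]]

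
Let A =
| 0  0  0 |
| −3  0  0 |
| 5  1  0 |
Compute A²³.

[[0, 0, 0], [0, 0, 0], [0, 0, 0]]

A is strictly triangular, hence nilpotent: A³ = 0, so A²³ = 0.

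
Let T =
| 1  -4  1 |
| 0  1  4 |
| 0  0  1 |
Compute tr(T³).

T = I + N where N = [[0, -4, 1], [0, 0, 4], [0, 0, 0]] is strictly upper-triangular, so N³ = 0.
(I + N)³ = I + 3·N + 3·N² = [[1, -12, -45], [0, 1, 12], [0, 0, 1]].

3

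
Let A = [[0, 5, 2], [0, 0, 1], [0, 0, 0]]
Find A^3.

[[0, 0, 0], [0, 0, 0], [0, 0, 0]]

A is strictly triangular, hence nilpotent: A^3 = 0, so A^3 = 0.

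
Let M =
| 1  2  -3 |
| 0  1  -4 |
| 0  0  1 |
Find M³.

M = I + N where N = [[0, 2, -3], [0, 0, -4], [0, 0, 0]] is strictly upper-triangular, so N³ = 0.
(I + N)³ = I + 3·N + 3·N² = [[1, 6, -33], [0, 1, -12], [0, 0, 1]].

[[1, 6, -33], [0, 1, -12], [0, 0, 1]]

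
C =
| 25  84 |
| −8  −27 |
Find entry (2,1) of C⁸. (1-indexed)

13120

tr C = −2 and det C = −3, so the characteristic polynomial is λ² − (−2)λ + (−3) with roots −3 and 1.
Eigenvectors give P = [[−3, 7], [1, −2]] with P⁻¹ = [[2, 7], [1, 3]], and C = P·diag(−3, 1)·P⁻¹.
Then C⁸ = P·diag(6561, 1)·P⁻¹ = [[−19683, 7], [6561, −2]] · [[2, 7], [1, 3]] = [[−39359, −137760], [13120, 45921]].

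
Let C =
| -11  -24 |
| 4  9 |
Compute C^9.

[[-59051, -118104], [19684, 39369]]

tr C = -2 and det C = -3, so the characteristic polynomial is λ² − (-2)λ + (-3) with roots -3 and 1.
Eigenvectors give P = [[-3, 2], [1, -1]] with P⁻¹ = [[-1, -2], [-1, -3]], and C = P·diag(-3, 1)·P⁻¹.
Then C^9 = P·diag(-19683, 1)·P⁻¹ = [[59049, 2], [-19683, -1]] · [[-1, -2], [-1, -3]] = [[-59051, -118104], [19684, 39369]].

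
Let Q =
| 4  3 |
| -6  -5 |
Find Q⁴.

tr Q = -1 and det Q = -2, so the characteristic polynomial is λ² − (-1)λ + (-2) with roots -2 and 1.
Eigenvectors give P = [[-1, -1], [2, 1]] with P⁻¹ = [[1, 1], [-2, -1]], and Q = P·diag(-2, 1)·P⁻¹.
Then Q⁴ = P·diag(16, 1)·P⁻¹ = [[-16, -1], [32, 1]] · [[1, 1], [-2, -1]] = [[-14, -15], [30, 31]].

[[-14, -15], [30, 31]]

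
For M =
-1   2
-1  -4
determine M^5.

[[179, 422], [-211, -454]]

tr M = -5 and det M = 6, so the characteristic polynomial is λ² − (-5)λ + (6) with roots -3 and -2.
Eigenvectors give P = [[-1, 2], [1, -1]] with P⁻¹ = [[1, 2], [1, 1]], and M = P·diag(-3, -2)·P⁻¹.
Then M^5 = P·diag(-243, -32)·P⁻¹ = [[243, -64], [-243, 32]] · [[1, 2], [1, 1]] = [[179, 422], [-211, -454]].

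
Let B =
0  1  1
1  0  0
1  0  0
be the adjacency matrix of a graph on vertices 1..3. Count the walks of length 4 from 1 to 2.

The number of length-4 walks from vertex 1 to vertex 2 is entry (1,2) of B⁴, where B is the adjacency matrix.
B² = [[2, 0, 0], [0, 1, 1], [0, 1, 1]]
B³ = [[0, 2, 2], [2, 0, 0], [2, 0, 0]]
B⁴ = [[4, 0, 0], [0, 2, 2], [0, 2, 2]]

0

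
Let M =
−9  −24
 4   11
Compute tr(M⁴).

tr M = 2 and det M = −3, so the characteristic polynomial is λ² − (2)λ + (−3) with roots 3 and −1.
Eigenvectors give P = [[−2, −3], [1, 1]] with P⁻¹ = [[1, 3], [−1, −2]], and M = P·diag(3, −1)·P⁻¹.
Then M⁴ = P·diag(81, 1)·P⁻¹ = [[−162, −3], [81, 1]] · [[1, 3], [−1, −2]] = [[−159, −480], [80, 241]].

82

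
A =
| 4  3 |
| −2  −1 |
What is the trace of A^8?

tr A = 3 and det A = 2, so the characteristic polynomial is λ² − (3)λ + (2) with roots 2 and 1.
Eigenvectors give P = [[3, −1], [−2, 1]] with P⁻¹ = [[1, 1], [2, 3]], and A = P·diag(2, 1)·P⁻¹.
Then A^8 = P·diag(256, 1)·P⁻¹ = [[768, −1], [−512, 1]] · [[1, 1], [2, 3]] = [[766, 765], [−510, −509]].

257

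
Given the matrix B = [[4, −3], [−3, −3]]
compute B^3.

[[109, −66], [−66, −45]]

B^2 = [[25, −3], [−3, 18]]
B^3 = [[109, −66], [−66, −45]]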